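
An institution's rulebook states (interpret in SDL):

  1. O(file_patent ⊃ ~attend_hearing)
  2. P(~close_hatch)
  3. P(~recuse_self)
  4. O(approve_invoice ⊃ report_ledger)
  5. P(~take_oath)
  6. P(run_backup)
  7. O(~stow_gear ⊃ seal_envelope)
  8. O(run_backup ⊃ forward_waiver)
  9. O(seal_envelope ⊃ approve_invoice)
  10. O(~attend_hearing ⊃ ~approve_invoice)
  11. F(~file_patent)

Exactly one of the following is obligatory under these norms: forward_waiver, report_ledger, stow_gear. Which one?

F(~file_patent) at premise 11 means O(file_patent).
Premise 1 is O(file_patent ⊃ ~attend_hearing); since O(file_patent), deontic closure gives O(~attend_hearing).
Applying K to premise 10 (O(~attend_hearing ⊃ ~approve_invoice)) and O(~attend_hearing) yields O(~approve_invoice).
Premise 9 is O(seal_envelope ⊃ approve_invoice); contrapositively O(~approve_invoice ⊃ ~seal_envelope). Since O(~approve_invoice) holds, K gives O(~seal_envelope).
Premise 7 is O(~stow_gear ⊃ seal_envelope); contrapositively O(~seal_envelope ⊃ stow_gear). Since O(~seal_envelope) holds, K gives O(stow_gear).
So O(stow_gear) holds — stow_gear is obligatory. None of the other listed options is made obligatory by any chain of premises.

stow_gear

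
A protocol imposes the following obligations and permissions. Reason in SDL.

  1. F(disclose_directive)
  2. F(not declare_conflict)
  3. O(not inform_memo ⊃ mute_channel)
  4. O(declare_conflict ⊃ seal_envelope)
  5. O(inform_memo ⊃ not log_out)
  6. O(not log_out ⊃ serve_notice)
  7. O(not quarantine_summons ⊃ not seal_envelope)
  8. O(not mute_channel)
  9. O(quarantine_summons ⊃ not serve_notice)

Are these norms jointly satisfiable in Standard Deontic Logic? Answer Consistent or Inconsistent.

Inconsistent

Premise 2 is F(not declare_conflict), i.e. O(declare_conflict).
Applying K to premise 4 (O(declare_conflict ⊃ seal_envelope)) and O(declare_conflict) yields O(seal_envelope).
Premise 7, O(not quarantine_summons ⊃ not seal_envelope), contraposes to O(seal_envelope ⊃ quarantine_summons); with O(seal_envelope) we get O(quarantine_summons).
From O(quarantine_summons) and premise 9, O(quarantine_summons ⊃ not serve_notice), we obtain O(not serve_notice).
Premise 6, O(not log_out ⊃ serve_notice), contraposes to O(not serve_notice ⊃ log_out); with O(not serve_notice) we get O(log_out).
Premise 5, O(inform_memo ⊃ not log_out), contraposes to O(log_out ⊃ not inform_memo); with O(log_out) we get O(not inform_memo).
From O(not inform_memo) and premise 3, O(not inform_memo ⊃ mute_channel), we obtain O(mute_channel).
But premise 8 directly asserts O(not mute_channel).
We now have both O(mute_channel) and O(not mute_channel) — mute_channel is simultaneously obligatory and forbidden, violating the D-axiom.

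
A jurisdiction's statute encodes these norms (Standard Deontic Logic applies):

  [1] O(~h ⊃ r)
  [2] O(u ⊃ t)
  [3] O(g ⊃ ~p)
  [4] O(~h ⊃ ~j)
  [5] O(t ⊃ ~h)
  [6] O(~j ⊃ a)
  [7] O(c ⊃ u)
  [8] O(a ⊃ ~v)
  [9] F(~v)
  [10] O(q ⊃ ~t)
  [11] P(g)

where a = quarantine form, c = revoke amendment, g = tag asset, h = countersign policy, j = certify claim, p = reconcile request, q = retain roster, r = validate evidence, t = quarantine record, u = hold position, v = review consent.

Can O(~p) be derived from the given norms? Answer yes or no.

No

Premise 3 is O(g ⊃ ~p), but O(g) is not derivable from the premises (the permission P(g) asserts only ~O(~g), not O(g)), so it does not yield O(~p).
No other premise forces O(~p). An ideal world satisfying every premise can still have ~p false, so O(~p) is not derivable.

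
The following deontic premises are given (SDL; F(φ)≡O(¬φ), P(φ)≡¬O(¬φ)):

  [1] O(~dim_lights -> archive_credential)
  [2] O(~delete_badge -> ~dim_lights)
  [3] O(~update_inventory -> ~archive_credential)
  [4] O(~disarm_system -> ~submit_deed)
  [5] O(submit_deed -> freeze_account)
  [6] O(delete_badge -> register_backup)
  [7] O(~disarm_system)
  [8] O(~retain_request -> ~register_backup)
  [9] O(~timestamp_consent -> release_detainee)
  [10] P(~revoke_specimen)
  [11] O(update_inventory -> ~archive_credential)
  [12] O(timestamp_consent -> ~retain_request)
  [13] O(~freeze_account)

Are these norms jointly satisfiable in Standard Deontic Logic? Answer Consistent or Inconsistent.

Consistent

Premise 5 is O(submit_deed -> freeze_account), but O(submit_deed) is not derivable from the premises, so it does not yield O(freeze_account).
So O(freeze_account) is not derivable, and the apparent clash with O(~freeze_account) does not arise.
A world satisfying every obligation exists (e.g. archive_credential=false, delete_badge=true, dim_lights=true, disarm_system=false, freeze_account=false, register_backup=true, release_detainee=true, retain_request=true, revoke_specimen=false, submit_deed=false, timestamp_consent=false, update_inventory=false); no atom is both obligatory and forbidden, so the set is consistent.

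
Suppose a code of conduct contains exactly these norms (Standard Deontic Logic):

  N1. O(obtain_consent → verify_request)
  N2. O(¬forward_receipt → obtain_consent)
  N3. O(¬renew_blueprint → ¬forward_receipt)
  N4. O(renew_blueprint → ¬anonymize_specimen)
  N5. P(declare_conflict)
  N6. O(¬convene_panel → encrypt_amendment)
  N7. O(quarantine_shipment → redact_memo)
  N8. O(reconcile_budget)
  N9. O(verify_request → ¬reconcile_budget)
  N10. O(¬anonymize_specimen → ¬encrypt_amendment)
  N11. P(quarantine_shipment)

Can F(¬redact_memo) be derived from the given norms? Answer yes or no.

No

Premise 7 is O(quarantine_shipment → redact_memo), but O(quarantine_shipment) is not derivable from the premises (the permission P(quarantine_shipment) asserts only ¬O(¬quarantine_shipment), not O(quarantine_shipment)), so it does not yield O(redact_memo).
No other premise forces O(redact_memo). An ideal world satisfying every premise can still have ¬redact_memo true, so F(¬redact_memo) is not derivable.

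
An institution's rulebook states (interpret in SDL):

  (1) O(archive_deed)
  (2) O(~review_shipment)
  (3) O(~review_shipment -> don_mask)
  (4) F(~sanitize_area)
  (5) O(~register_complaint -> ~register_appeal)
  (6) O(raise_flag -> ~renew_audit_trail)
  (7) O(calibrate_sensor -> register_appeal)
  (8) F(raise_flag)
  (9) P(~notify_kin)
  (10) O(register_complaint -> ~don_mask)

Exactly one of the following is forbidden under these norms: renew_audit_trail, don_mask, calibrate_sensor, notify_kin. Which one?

From premise 2 we have O(~review_shipment).
With premise 3, O(~review_shipment -> don_mask), the K-axiom yields O(don_mask).
Premise 10 is O(register_complaint -> ~don_mask); contrapositively O(don_mask -> ~register_complaint). Since O(don_mask) holds, K gives O(~register_complaint).
From O(~register_complaint) and premise 5, O(~register_complaint -> ~register_appeal), we obtain O(~register_appeal).
The contrapositive of premise 7 (O(calibrate_sensor -> register_appeal)) is O(~register_appeal -> ~calibrate_sensor), and O(~register_appeal) is already established, so O(~calibrate_sensor).
So O(~calibrate_sensor) holds, i.e. calibrate_sensor is forbidden. None of the other listed options is forbidden under the premises.

calibrate_sensor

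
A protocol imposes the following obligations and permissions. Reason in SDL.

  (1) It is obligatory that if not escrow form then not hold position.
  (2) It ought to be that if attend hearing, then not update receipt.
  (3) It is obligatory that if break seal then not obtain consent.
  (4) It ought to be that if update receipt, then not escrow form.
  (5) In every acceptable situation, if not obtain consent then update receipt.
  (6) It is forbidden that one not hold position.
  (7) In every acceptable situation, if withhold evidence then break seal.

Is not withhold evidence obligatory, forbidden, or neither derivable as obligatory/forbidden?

Obligatory

Premise 6 is F(¬hold_position), i.e. O(hold_position).
The contrapositive of premise 1 (O(¬escrow_form → ¬hold_position)) is O(hold_position → escrow_form), and O(hold_position) is already established, so O(escrow_form).
Premise 4 is O(update_receipt → ¬escrow_form); contrapositively O(escrow_form → ¬update_receipt). Since O(escrow_form) holds, K gives O(¬update_receipt).
The contrapositive of premise 5 (O(¬obtain_consent → update_receipt)) is O(¬update_receipt → obtain_consent), and O(¬update_receipt) is already established, so O(obtain_consent).
Premise 3, O(break_seal → ¬obtain_consent), contraposes to O(obtain_consent → ¬break_seal); with O(obtain_consent) we get O(¬break_seal).
Premise 7 is O(withhold_evidence → break_seal); contrapositively O(¬break_seal → ¬withhold_evidence). Since O(¬break_seal) holds, K gives O(¬withhold_evidence).
Premise 2 does not contribute to this derivation.
Hence ¬withhold_evidence is obligatory.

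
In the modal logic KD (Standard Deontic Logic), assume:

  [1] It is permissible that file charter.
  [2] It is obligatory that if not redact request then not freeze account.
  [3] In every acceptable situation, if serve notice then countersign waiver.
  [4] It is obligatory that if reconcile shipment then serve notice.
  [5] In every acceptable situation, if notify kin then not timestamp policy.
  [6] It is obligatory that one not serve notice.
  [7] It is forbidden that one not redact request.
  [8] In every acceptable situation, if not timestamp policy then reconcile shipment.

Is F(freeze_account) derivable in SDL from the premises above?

No

Premise 2 is O(¬redact_request → ¬freeze_account), but O(¬redact_request) is not derivable from the premises, so it does not yield O(¬freeze_account).
No other premise forces O(¬freeze_account). An ideal world satisfying every premise can still have freeze_account true, so F(freeze_account) is not derivable.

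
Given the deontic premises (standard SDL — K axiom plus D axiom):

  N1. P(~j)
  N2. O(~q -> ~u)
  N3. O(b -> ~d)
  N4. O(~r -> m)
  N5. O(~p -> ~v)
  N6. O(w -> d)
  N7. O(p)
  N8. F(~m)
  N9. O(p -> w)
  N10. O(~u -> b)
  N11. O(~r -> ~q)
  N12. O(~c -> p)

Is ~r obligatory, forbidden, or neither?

Forbidden

Premise 7 states O(p) outright.
Applying K to premise 9 (O(p -> w)) and O(p) yields O(w).
Premise 6 is O(w -> d); since O(w), deontic closure gives O(d).
Premise 3, O(b -> ~d), contraposes to O(d -> ~b); with O(d) we get O(~b).
The contrapositive of premise 10 (O(~u -> b)) is O(~b -> u), and O(~b) is already established, so O(u).
Premise 2 is O(~q -> ~u); contrapositively O(u -> q). Since O(u) holds, K gives O(q).
Premise 11 is O(~r -> ~q); contrapositively O(q -> r). Since O(q) holds, K gives O(r).
Premises 1, 4, 5, 8, 12 do not contribute to this derivation.
Thus O(r), which is F(~r): ~r is forbidden.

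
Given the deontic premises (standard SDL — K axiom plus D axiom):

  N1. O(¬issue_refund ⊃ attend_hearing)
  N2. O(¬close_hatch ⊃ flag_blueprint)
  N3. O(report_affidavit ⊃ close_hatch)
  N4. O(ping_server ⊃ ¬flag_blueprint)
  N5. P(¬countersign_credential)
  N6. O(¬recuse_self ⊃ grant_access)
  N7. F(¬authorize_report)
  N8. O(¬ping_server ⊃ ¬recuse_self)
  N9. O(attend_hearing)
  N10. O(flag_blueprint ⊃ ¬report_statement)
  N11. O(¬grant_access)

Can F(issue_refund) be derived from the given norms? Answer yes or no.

No

Premise 1 is O(¬issue_refund ⊃ attend_hearing); even if O(attend_hearing) held, inferring O(¬issue_refund) would be affirming the consequent — invalid.
No other premise forces O(¬issue_refund). An ideal world satisfying every premise can still have issue_refund true, so F(issue_refund) is not derivable.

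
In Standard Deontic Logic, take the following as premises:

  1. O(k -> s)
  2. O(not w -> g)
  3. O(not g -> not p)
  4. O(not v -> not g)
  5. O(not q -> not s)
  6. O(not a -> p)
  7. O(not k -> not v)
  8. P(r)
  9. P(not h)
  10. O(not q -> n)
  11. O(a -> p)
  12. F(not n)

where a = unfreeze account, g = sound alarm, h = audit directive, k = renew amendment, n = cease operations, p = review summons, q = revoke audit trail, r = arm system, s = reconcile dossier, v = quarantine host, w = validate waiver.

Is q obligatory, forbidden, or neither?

By case analysis on not a: premise 6 gives O(not a -> p) and premise 11 gives O(a -> p), so O(p) either way.
Premise 3, O(not g -> not p), contraposes to O(p -> g); with O(p) we get O(g).
The contrapositive of premise 4 (O(not v -> not g)) is O(g -> v), and O(g) is already established, so O(v).
Premise 7, O(not k -> not v), contraposes to O(v -> k); with O(v) we get O(k).
With premise 1, O(k -> s), the K-axiom yields O(s).
Premise 5 is O(not q -> not s); contrapositively O(s -> q). Since O(s) holds, K gives O(q).
Premises 2, 8, 9, 10, 12 do not contribute to this derivation.
Hence q is obligatory.

Obligatory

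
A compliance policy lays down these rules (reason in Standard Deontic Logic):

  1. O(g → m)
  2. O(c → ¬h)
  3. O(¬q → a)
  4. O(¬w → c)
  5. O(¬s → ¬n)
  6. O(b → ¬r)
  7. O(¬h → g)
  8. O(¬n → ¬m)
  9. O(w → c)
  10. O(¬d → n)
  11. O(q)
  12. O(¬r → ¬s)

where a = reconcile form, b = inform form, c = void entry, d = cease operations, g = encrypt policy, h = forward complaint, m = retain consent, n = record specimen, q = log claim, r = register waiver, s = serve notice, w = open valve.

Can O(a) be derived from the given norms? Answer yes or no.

Premise 3 is O(¬q → a), but O(¬q) is not derivable from the premises, so it does not yield O(a).
No other premise forces O(a). An ideal world satisfying every premise can still have a false, so O(a) is not derivable.

No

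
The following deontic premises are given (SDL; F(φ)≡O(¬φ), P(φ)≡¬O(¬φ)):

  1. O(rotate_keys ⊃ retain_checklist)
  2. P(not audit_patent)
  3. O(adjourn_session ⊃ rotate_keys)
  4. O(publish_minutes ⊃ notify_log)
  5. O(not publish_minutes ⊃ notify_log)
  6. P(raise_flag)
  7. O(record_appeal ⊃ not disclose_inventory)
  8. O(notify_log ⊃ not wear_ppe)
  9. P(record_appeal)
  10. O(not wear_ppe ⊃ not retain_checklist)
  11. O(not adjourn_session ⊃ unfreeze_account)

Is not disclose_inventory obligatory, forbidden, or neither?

Neither

Premise 7 is O(record_appeal ⊃ not disclose_inventory), but O(record_appeal) is not derivable from the premises (the permission P(record_appeal) asserts only not O(not record_appeal), not O(record_appeal)), so it does not yield O(not disclose_inventory).
No premise or chain of K-axiom applications forces O(not disclose_inventory), and none forces O(disclose_inventory). So not disclose_inventory is neither obligatory nor forbidden under these norms.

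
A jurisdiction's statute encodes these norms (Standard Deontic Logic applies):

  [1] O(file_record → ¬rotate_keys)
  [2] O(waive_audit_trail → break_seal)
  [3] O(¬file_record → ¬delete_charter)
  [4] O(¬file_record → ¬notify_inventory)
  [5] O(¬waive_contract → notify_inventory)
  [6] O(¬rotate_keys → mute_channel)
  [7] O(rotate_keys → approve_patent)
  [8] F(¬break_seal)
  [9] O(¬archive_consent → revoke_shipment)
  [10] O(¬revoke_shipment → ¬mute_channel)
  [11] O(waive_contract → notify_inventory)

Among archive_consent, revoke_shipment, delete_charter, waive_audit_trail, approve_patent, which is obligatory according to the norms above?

Premises 11 and 5 are O(waive_contract → notify_inventory) and O(¬waive_contract → notify_inventory); every ideal world satisfies waive_contract or ¬waive_contract, so in either case notify_inventory holds — hence O(notify_inventory).
Premise 4 is O(¬file_record → ¬notify_inventory); contrapositively O(notify_inventory → file_record). Since O(notify_inventory) holds, K gives O(file_record).
Applying K to premise 1 (O(file_record → ¬rotate_keys)) and O(file_record) yields O(¬rotate_keys).
Premise 6 is O(¬rotate_keys → mute_channel); since O(¬rotate_keys), deontic closure gives O(mute_channel).
Premise 10, O(¬revoke_shipment → ¬mute_channel), contraposes to O(mute_channel → revoke_shipment); with O(mute_channel) we get O(revoke_shipment).
So O(revoke_shipment) holds — revoke_shipment is obligatory. None of the other listed options is made obligatory by any chain of premises.

revoke_shipment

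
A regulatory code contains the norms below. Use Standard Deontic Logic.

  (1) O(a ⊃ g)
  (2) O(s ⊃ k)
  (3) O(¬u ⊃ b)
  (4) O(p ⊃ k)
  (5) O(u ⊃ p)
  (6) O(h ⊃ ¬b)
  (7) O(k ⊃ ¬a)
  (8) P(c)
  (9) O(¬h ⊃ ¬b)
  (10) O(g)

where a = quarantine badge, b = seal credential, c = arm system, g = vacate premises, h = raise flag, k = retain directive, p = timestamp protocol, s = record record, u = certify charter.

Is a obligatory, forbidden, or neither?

Premises 9 and 6 are O(¬h ⊃ ¬b) and O(h ⊃ ¬b); every ideal world satisfies ¬h or h, so in either case ¬b holds — hence O(¬b).
The contrapositive of premise 3 (O(¬u ⊃ b)) is O(¬b ⊃ u), and O(¬b) is already established, so O(u).
Applying K to premise 5 (O(u ⊃ p)) and O(u) yields O(p).
With premise 4, O(p ⊃ k), the K-axiom yields O(k).
With premise 7, O(k ⊃ ¬a), the K-axiom yields O(¬a).
Premises 1, 2, 8, 10 do not contribute to this derivation.
Thus O(¬a), which is F(a): a is forbidden.

Forbidden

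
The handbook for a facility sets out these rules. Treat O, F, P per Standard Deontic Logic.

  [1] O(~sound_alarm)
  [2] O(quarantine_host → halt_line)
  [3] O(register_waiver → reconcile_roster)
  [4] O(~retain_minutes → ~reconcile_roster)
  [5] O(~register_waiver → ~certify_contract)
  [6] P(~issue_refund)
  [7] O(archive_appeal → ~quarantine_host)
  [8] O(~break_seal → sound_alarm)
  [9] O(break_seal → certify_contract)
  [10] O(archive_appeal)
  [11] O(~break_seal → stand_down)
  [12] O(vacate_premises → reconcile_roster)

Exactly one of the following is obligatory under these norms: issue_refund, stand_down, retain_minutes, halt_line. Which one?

Premise 1 states O(~sound_alarm) outright.
The contrapositive of premise 8 (O(~break_seal → sound_alarm)) is O(~sound_alarm → break_seal), and O(~sound_alarm) is already established, so O(break_seal).
Premise 9 is O(break_seal → certify_contract); since O(break_seal), deontic closure gives O(certify_contract).
Premise 5 is O(~register_waiver → ~certify_contract); contrapositively O(certify_contract → register_waiver). Since O(certify_contract) holds, K gives O(register_waiver).
Applying K to premise 3 (O(register_waiver → reconcile_roster)) and O(register_waiver) yields O(reconcile_roster).
Premise 4 is O(~retain_minutes → ~reconcile_roster); contrapositively O(reconcile_roster → retain_minutes). Since O(reconcile_roster) holds, K gives O(retain_minutes).
So O(retain_minutes) holds — retain_minutes is obligatory. None of the other listed options is made obligatory by any chain of premises.

retain_minutes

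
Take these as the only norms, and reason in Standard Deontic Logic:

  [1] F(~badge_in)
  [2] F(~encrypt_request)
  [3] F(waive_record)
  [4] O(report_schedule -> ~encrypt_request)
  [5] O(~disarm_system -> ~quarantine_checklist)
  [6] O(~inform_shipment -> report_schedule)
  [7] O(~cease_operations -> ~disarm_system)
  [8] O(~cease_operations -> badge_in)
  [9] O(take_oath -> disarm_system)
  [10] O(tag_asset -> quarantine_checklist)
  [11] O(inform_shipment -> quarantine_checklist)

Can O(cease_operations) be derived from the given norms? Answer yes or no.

Yes

Premise 2 is F(~encrypt_request), i.e. O(encrypt_request).
Premise 4, O(report_schedule -> ~encrypt_request), contraposes to O(encrypt_request -> ~report_schedule); with O(encrypt_request) we get O(~report_schedule).
The contrapositive of premise 6 (O(~inform_shipment -> report_schedule)) is O(~report_schedule -> inform_shipment), and O(~report_schedule) is already established, so O(inform_shipment).
With premise 11, O(inform_shipment -> quarantine_checklist), the K-axiom yields O(quarantine_checklist).
The contrapositive of premise 5 (O(~disarm_system -> ~quarantine_checklist)) is O(quarantine_checklist -> disarm_system), and O(quarantine_checklist) is already established, so O(disarm_system).
The contrapositive of premise 7 (O(~cease_operations -> ~disarm_system)) is O(disarm_system -> cease_operations), and O(disarm_system) is already established, so O(cease_operations).
Premises 1, 3, 8, 9, 10 do not contribute to this derivation.
So O(cease_operations) follows.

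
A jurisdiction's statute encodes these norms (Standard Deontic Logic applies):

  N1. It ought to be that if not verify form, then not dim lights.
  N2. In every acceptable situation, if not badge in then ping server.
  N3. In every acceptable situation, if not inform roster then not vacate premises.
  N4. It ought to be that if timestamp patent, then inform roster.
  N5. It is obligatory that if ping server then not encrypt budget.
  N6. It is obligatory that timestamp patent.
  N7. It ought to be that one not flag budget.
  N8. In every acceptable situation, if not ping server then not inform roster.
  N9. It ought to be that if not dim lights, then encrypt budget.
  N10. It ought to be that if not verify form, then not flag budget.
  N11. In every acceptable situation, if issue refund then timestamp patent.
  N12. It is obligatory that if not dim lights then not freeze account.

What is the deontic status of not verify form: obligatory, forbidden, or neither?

Forbidden

From premise 6 we have O(timestamp_patent).
With premise 4, O(timestamp_patent → inform_roster), the K-axiom yields O(inform_roster).
The contrapositive of premise 8 (O(¬ping_server → ¬inform_roster)) is O(inform_roster → ping_server), and O(inform_roster) is already established, so O(ping_server).
With premise 5, O(ping_server → ¬encrypt_budget), the K-axiom yields O(¬encrypt_budget).
Premise 9, O(¬dim_lights → encrypt_budget), contraposes to O(¬encrypt_budget → dim_lights); with O(¬encrypt_budget) we get O(dim_lights).
Premise 1, O(¬verify_form → ¬dim_lights), contraposes to O(dim_lights → verify_form); with O(dim_lights) we get O(verify_form).
Premises 2, 3, 7, 10, 11, 12 do not contribute to this derivation.
Thus O(verify_form), which is F(¬verify_form): ¬verify_form is forbidden.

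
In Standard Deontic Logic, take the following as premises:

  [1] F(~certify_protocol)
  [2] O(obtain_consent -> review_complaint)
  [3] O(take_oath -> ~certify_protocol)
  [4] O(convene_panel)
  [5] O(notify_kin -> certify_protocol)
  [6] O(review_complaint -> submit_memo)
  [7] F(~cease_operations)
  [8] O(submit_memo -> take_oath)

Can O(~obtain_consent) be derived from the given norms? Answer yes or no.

Yes

F(~certify_protocol) at premise 1 means O(certify_protocol).
The contrapositive of premise 3 (O(take_oath -> ~certify_protocol)) is O(certify_protocol -> ~take_oath), and O(certify_protocol) is already established, so O(~take_oath).
Premise 8, O(submit_memo -> take_oath), contraposes to O(~take_oath -> ~submit_memo); with O(~take_oath) we get O(~submit_memo).
Premise 6 is O(review_complaint -> submit_memo); contrapositively O(~submit_memo -> ~review_complaint). Since O(~submit_memo) holds, K gives O(~review_complaint).
Premise 2 is O(obtain_consent -> review_complaint); contrapositively O(~review_complaint -> ~obtain_consent). Since O(~review_complaint) holds, K gives O(~obtain_consent).
Premises 4, 5, 7 do not contribute to this derivation.
So O(~obtain_consent) follows.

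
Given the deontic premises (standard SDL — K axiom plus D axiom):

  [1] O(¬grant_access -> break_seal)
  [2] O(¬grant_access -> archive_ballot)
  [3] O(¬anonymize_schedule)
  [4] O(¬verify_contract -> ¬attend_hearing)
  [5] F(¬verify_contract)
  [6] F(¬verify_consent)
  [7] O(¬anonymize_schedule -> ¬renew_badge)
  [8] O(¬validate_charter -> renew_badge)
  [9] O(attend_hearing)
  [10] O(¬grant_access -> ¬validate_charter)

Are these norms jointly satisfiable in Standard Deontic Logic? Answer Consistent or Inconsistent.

Consistent

Premise 4 is O(¬verify_contract -> ¬attend_hearing), but O(¬verify_contract) is not derivable from the premises, so it does not yield O(¬attend_hearing).
So O(¬attend_hearing) is not derivable, and the apparent clash with O(attend_hearing) does not arise.
A world satisfying every obligation exists (e.g. anonymize_schedule=false, archive_ballot=false, attend_hearing=true, break_seal=false, grant_access=true, renew_badge=false, validate_charter=true, verify_consent=true, verify_contract=true); no atom is both obligatory and forbidden, so the set is consistent.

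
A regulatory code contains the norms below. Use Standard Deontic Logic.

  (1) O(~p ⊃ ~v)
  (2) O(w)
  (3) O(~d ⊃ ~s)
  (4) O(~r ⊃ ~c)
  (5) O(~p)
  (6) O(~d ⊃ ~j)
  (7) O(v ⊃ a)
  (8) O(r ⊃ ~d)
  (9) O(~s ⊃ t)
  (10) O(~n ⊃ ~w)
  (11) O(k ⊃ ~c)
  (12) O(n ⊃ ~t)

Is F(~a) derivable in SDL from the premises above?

No

Premise 7 is O(v ⊃ a), but O(v) is not derivable from the premises, so it does not yield O(a).
No other premise forces O(a). An ideal world satisfying every premise can still have ~a true, so F(~a) is not derivable.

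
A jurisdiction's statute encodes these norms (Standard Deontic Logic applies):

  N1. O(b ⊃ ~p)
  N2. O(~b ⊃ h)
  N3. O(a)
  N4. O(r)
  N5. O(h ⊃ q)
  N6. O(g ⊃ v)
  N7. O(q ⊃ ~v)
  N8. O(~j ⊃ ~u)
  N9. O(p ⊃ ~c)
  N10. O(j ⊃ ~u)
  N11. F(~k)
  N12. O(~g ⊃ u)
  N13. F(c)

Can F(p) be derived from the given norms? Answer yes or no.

Premises 10 and 8 are O(j ⊃ ~u) and O(~j ⊃ ~u); every ideal world satisfies j or ~j, so in either case ~u holds — hence O(~u).
The contrapositive of premise 12 (O(~g ⊃ u)) is O(~u ⊃ g), and O(~u) is already established, so O(g).
With premise 6, O(g ⊃ v), the K-axiom yields O(v).
The contrapositive of premise 7 (O(q ⊃ ~v)) is O(v ⊃ ~q), and O(v) is already established, so O(~q).
The contrapositive of premise 5 (O(h ⊃ q)) is O(~q ⊃ ~h), and O(~q) is already established, so O(~h).
Premise 2, O(~b ⊃ h), contraposes to O(~h ⊃ b); with O(~h) we get O(b).
With premise 1, O(b ⊃ ~p), the K-axiom yields O(~p).
Premises 3, 4, 9, 11, 13 do not contribute to this derivation.
So O(~p) holds, i.e. F(p). The claim follows.

Yes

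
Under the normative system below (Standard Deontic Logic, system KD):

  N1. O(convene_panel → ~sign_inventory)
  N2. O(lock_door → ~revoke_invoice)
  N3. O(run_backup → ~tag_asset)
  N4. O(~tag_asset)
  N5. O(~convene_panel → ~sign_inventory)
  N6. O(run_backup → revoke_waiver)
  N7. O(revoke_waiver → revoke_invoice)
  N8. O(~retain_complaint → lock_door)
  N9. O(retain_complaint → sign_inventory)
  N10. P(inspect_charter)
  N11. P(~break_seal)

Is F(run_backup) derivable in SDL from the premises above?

Yes

Premises 5 and 1 cover both cases: O(~convene_panel → ~sign_inventory) and O(convene_panel → ~sign_inventory). Since ~convene_panel ∨ convene_panel is a tautology, O(~sign_inventory) follows.
Premise 9, O(retain_complaint → sign_inventory), contraposes to O(~sign_inventory → ~retain_complaint); with O(~sign_inventory) we get O(~retain_complaint).
Premise 8 is O(~retain_complaint → lock_door); since O(~retain_complaint), deontic closure gives O(lock_door).
With premise 2, O(lock_door → ~revoke_invoice), the K-axiom yields O(~revoke_invoice).
The contrapositive of premise 7 (O(revoke_waiver → revoke_invoice)) is O(~revoke_invoice → ~revoke_waiver), and O(~revoke_invoice) is already established, so O(~revoke_waiver).
Premise 6 is O(run_backup → revoke_waiver); contrapositively O(~revoke_waiver → ~run_backup). Since O(~revoke_waiver) holds, K gives O(~run_backup).
Premises 3, 4, 10, 11 do not contribute to this derivation.
So O(~run_backup) holds, i.e. F(run_backup). The claim follows.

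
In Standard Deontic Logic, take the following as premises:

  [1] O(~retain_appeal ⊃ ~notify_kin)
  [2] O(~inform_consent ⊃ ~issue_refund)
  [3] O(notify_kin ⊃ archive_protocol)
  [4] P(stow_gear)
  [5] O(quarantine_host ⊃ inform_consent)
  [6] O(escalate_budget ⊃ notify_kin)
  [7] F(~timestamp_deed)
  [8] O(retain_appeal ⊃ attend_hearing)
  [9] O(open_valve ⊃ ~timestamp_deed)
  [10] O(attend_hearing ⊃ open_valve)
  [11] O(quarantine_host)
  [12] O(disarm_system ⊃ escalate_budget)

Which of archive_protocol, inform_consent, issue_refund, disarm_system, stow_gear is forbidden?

F(~timestamp_deed) at premise 7 means O(timestamp_deed).
Premise 9, O(open_valve ⊃ ~timestamp_deed), contraposes to O(timestamp_deed ⊃ ~open_valve); with O(timestamp_deed) we get O(~open_valve).
The contrapositive of premise 10 (O(attend_hearing ⊃ open_valve)) is O(~open_valve ⊃ ~attend_hearing), and O(~open_valve) is already established, so O(~attend_hearing).
Premise 8, O(retain_appeal ⊃ attend_hearing), contraposes to O(~attend_hearing ⊃ ~retain_appeal); with O(~attend_hearing) we get O(~retain_appeal).
From O(~retain_appeal) and premise 1, O(~retain_appeal ⊃ ~notify_kin), we obtain O(~notify_kin).
Premise 6, O(escalate_budget ⊃ notify_kin), contraposes to O(~notify_kin ⊃ ~escalate_budget); with O(~notify_kin) we get O(~escalate_budget).
Premise 12, O(disarm_system ⊃ escalate_budget), contraposes to O(~escalate_budget ⊃ ~disarm_system); with O(~escalate_budget) we get O(~disarm_system).
So O(~disarm_system) holds, i.e. disarm_system is forbidden. None of the other listed options is forbidden under the premises.

disarm_system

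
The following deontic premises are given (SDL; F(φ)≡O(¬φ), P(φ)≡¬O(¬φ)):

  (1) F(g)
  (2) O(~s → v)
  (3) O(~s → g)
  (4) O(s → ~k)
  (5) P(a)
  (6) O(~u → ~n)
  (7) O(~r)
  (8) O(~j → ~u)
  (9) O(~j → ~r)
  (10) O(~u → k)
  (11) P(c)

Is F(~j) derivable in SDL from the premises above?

Premise 1, F(g), is equivalent to O(~g).
The contrapositive of premise 3 (O(~s → g)) is O(~g → s), and O(~g) is already established, so O(s).
Premise 4 is O(s → ~k); since O(s), deontic closure gives O(~k).
Premise 10 is O(~u → k); contrapositively O(~k → u). Since O(~k) holds, K gives O(u).
Premise 8 is O(~j → ~u); contrapositively O(u → j). Since O(u) holds, K gives O(j).
Premises 2, 5, 6, 7, 9, 11 do not contribute to this derivation.
So O(j) holds, i.e. F(~j). The claim follows.

Yes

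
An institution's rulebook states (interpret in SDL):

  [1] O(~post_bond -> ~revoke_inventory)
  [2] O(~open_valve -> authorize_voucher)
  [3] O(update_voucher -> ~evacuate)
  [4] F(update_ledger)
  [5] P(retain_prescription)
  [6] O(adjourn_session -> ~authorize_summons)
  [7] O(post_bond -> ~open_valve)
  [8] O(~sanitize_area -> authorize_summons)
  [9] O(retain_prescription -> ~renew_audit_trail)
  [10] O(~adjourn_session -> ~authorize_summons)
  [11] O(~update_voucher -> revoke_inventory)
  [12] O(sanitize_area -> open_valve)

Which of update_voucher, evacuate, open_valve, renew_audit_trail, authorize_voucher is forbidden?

By case analysis on ~adjourn_session: premise 10 gives O(~adjourn_session -> ~authorize_summons) and premise 6 gives O(adjourn_session -> ~authorize_summons), so O(~authorize_summons) either way.
Premise 8, O(~sanitize_area -> authorize_summons), contraposes to O(~authorize_summons -> sanitize_area); with O(~authorize_summons) we get O(sanitize_area).
Premise 12 is O(sanitize_area -> open_valve); since O(sanitize_area), deontic closure gives O(open_valve).
The contrapositive of premise 7 (O(post_bond -> ~open_valve)) is O(open_valve -> ~post_bond), and O(open_valve) is already established, so O(~post_bond).
From O(~post_bond) and premise 1, O(~post_bond -> ~revoke_inventory), we obtain O(~revoke_inventory).
The contrapositive of premise 11 (O(~update_voucher -> revoke_inventory)) is O(~revoke_inventory -> update_voucher), and O(~revoke_inventory) is already established, so O(update_voucher).
Applying K to premise 3 (O(update_voucher -> ~evacuate)) and O(update_voucher) yields O(~evacuate).
So O(~evacuate) holds, i.e. evacuate is forbidden. None of the other listed options is forbidden under the premises.

evacuate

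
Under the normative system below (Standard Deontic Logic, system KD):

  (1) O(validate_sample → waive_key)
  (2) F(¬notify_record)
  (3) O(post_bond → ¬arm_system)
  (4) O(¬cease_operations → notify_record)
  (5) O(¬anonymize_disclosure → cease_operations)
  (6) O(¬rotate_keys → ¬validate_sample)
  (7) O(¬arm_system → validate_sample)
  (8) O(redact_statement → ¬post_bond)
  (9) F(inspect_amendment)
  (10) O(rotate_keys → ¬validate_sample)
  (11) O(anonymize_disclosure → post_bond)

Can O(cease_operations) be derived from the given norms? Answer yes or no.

Yes

Premises 10 and 6 are O(rotate_keys → ¬validate_sample) and O(¬rotate_keys → ¬validate_sample); every ideal world satisfies rotate_keys or ¬rotate_keys, so in either case ¬validate_sample holds — hence O(¬validate_sample).
The contrapositive of premise 7 (O(¬arm_system → validate_sample)) is O(¬validate_sample → arm_system), and O(¬validate_sample) is already established, so O(arm_system).
Premise 3 is O(post_bond → ¬arm_system); contrapositively O(arm_system → ¬post_bond). Since O(arm_system) holds, K gives O(¬post_bond).
Premise 11, O(anonymize_disclosure → post_bond), contraposes to O(¬post_bond → ¬anonymize_disclosure); with O(¬post_bond) we get O(¬anonymize_disclosure).
Applying K to premise 5 (O(¬anonymize_disclosure → cease_operations)) and O(¬anonymize_disclosure) yields O(cease_operations).
Premises 1, 2, 4, 8, 9 do not contribute to this derivation.
So O(cease_operations) follows.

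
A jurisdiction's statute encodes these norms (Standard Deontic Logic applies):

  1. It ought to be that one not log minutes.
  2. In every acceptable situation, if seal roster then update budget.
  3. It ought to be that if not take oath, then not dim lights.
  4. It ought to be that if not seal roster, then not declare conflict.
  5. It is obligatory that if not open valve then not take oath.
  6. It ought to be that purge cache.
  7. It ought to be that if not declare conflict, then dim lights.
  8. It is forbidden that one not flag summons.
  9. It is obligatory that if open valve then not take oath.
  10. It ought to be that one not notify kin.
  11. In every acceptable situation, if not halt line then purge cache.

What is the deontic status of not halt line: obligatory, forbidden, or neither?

Premise 11 is O(¬halt_line → purge_cache); even if O(purge_cache) held, inferring O(¬halt_line) would be affirming the consequent — invalid.
No premise or chain of K-axiom applications forces O(¬halt_line), and none forces O(halt_line). So ¬halt_line is neither obligatory nor forbidden under these norms.

Neither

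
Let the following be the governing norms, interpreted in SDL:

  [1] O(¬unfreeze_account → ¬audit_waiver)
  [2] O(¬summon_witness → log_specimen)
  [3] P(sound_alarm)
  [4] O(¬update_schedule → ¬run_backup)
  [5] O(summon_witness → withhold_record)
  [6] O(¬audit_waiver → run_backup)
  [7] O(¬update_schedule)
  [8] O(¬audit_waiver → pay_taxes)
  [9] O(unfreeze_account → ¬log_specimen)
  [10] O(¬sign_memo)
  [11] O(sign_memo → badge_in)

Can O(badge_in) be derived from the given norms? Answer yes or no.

Premise 11 is O(sign_memo → badge_in), but O(sign_memo) is not derivable from the premises, so it does not yield O(badge_in).
No other premise forces O(badge_in). An ideal world satisfying every premise can still have badge_in false, so O(badge_in) is not derivable.

No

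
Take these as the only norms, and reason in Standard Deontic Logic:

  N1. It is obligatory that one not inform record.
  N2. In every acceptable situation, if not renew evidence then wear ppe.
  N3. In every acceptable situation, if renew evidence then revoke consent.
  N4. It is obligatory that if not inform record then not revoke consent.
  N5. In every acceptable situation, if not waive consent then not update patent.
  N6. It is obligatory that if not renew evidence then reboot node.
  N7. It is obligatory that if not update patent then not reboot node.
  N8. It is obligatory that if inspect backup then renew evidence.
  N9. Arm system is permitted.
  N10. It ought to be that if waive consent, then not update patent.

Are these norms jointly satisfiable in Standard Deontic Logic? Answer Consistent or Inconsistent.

Premises 10 and 5 are O(waive_consent → ¬update_patent) and O(¬waive_consent → ¬update_patent); every ideal world satisfies waive_consent or ¬waive_consent, so in either case ¬update_patent holds — hence O(¬update_patent).
Applying K to premise 7 (O(¬update_patent → ¬reboot_node)) and O(¬update_patent) yields O(¬reboot_node).
The contrapositive of premise 6 (O(¬renew_evidence → reboot_node)) is O(¬reboot_node → renew_evidence), and O(¬reboot_node) is already established, so O(renew_evidence).
With premise 3, O(renew_evidence → revoke_consent), the K-axiom yields O(revoke_consent).
Premise 4, O(¬inform_record → ¬revoke_consent), contraposes to O(revoke_consent → inform_record); with O(revoke_consent) we get O(inform_record).
However, premise 1 gives O(¬inform_record).
We now have both O(inform_record) and O(¬inform_record) — inform_record is simultaneously obligatory and forbidden, violating the D-axiom.

Inconsistent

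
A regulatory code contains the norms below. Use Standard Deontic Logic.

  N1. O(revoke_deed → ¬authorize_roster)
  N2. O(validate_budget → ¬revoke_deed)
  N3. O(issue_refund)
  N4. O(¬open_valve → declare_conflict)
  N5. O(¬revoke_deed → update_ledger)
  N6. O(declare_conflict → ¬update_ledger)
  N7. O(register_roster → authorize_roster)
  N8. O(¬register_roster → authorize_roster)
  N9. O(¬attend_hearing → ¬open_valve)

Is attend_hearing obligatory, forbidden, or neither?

Obligatory

Premises 7 and 8 cover both cases: O(register_roster → authorize_roster) and O(¬register_roster → authorize_roster). Since register_roster ∨ ¬register_roster is a tautology, O(authorize_roster) follows.
Premise 1 is O(revoke_deed → ¬authorize_roster); contrapositively O(authorize_roster → ¬revoke_deed). Since O(authorize_roster) holds, K gives O(¬revoke_deed).
Applying K to premise 5 (O(¬revoke_deed → update_ledger)) and O(¬revoke_deed) yields O(update_ledger).
Premise 6, O(declare_conflict → ¬update_ledger), contraposes to O(update_ledger → ¬declare_conflict); with O(update_ledger) we get O(¬declare_conflict).
The contrapositive of premise 4 (O(¬open_valve → declare_conflict)) is O(¬declare_conflict → open_valve), and O(¬declare_conflict) is already established, so O(open_valve).
The contrapositive of premise 9 (O(¬attend_hearing → ¬open_valve)) is O(open_valve → attend_hearing), and O(open_valve) is already established, so O(attend_hearing).
Premises 2, 3 do not contribute to this derivation.
Hence attend_hearing is obligatory.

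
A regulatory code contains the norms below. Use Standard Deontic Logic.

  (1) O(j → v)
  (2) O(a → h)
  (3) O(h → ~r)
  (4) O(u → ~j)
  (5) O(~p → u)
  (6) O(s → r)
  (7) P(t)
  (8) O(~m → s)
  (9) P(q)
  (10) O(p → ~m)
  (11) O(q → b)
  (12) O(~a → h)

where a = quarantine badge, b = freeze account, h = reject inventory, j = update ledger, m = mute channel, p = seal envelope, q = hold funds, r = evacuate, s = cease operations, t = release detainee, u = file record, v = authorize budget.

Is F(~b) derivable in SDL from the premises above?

No

Premise 11 is O(q → b), but O(q) is not derivable from the premises (the permission P(q) asserts only ~O(~q), not O(q)), so it does not yield O(b).
No other premise forces O(b). An ideal world satisfying every premise can still have ~b true, so F(~b) is not derivable.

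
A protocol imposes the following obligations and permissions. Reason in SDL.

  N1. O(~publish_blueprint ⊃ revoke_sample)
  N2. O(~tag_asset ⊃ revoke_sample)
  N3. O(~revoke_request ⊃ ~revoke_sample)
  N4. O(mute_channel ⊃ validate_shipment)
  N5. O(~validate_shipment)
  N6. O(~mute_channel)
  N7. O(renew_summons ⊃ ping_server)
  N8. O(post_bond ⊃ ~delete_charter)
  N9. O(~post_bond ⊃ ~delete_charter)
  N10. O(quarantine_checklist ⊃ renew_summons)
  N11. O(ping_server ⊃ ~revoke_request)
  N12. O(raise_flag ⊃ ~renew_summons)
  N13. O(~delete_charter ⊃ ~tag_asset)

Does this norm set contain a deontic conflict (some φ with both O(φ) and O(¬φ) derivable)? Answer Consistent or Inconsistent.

Premise 4 is O(mute_channel ⊃ validate_shipment), but O(mute_channel) is not derivable from the premises, so it does not yield O(validate_shipment).
So O(validate_shipment) is not derivable, and the apparent clash with O(~validate_shipment) does not arise.
A world satisfying every obligation exists (e.g. delete_charter=false, mute_channel=false, ping_server=false, post_bond=false, publish_blueprint=false, quarantine_checklist=false, raise_flag=false, renew_summons=false, revoke_request=true, revoke_sample=true, tag_asset=false, validate_shipment=false); no atom is both obligatory and forbidden, so the set is consistent.

Consistent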